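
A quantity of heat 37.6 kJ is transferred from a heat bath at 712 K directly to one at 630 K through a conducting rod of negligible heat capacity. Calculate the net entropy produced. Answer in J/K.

ΔS_hot = −Q/T_H = −37600/712 = -52.81 J/K and ΔS_cold = +Q/T_C = 37600/630 = 59.68 J/K.
ΔS_total = -52.81 + 59.68 = 6.87 J/K, positive as the second law requires.

ΔS_total = 6.87 J/K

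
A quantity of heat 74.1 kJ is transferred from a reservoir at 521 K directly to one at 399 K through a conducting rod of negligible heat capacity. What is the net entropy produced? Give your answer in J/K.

ΔS_hot = −Q/T_H = −74100/521 = -142.2 J/K and ΔS_cold = +Q/T_C = 74100/399 = 185.7 J/K.
ΔS_total = -142.2 + 185.7 = 43.5 J/K, positive as the second law requires.

ΔS_total = 43.5 J/K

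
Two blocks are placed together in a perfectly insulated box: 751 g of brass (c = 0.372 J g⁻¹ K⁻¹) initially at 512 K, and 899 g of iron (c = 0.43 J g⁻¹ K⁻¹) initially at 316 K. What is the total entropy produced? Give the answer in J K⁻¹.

ΔS_total = 19.2 J/K

Energy balance: T_f = (m₁c₁T₁ + m₂c₂T₂)/(m₁c₁ + m₂c₂) = 398.22 K.
ΔS₁ = m₁c₁ ln(T_f/T₁) = 279.372 × ln(398.22/512) = -70.21 J/K.
ΔS₂ = m₂c₂ ln(T_f/T₂) = 386.57 × ln(398.22/316) = 89.4 J/K.
ΔS_total = -70.21 + 89.4 = 19.2 J/K.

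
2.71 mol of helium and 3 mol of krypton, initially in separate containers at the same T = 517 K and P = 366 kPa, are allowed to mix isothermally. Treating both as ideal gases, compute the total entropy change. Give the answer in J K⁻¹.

Mole fractions: x_A = 2.71/5.71 = 0.475, x_B = 0.525.
ΔS_mix = −R(n_A ln x_A + n_B ln x_B) = −8.314 × (2.71 ln 0.475 + 3 ln 0.525) = 32.8 J/K.

ΔS_mix = 32.8 J/K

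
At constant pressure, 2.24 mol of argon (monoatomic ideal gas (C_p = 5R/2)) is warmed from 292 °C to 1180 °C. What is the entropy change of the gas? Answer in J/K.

ΔS = 44 J/K

In kelvin: T₁ = 565.15 K, T₂ = 1453.15 K. At constant pressure, ΔS = nC_p ln(T₂/T₁) with C_p = 5R/2 = 20.79 J mol⁻¹ K⁻¹.
ΔS = 2.24 × 20.79 × ln(1453.15/565.15) = 44 J/K.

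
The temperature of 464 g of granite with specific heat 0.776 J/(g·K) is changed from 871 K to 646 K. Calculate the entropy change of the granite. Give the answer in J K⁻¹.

ΔS = -108 J/K

ΔS = ∫dQ_rev/T = m c ln(T₂/T₁) = 464 × 0.776 × ln(646/871) = -108 J/K.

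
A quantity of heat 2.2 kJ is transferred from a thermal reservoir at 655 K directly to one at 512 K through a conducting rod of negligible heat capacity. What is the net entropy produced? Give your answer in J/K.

ΔS_total = 0.938 J/K

ΔS_hot = −Q/T_H = −2200/655 = -3.359 J/K and ΔS_cold = +Q/T_C = 2200/512 = 4.297 J/K.
ΔS_total = -3.359 + 4.297 = 0.938 J/K, positive as the second law requires.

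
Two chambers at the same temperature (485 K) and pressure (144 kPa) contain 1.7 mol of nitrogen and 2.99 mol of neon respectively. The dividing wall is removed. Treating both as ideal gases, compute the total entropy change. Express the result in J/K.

Mole fractions: x_A = 1.7/4.69 = 0.362, x_B = 0.638.
ΔS_mix = −R(n_A ln x_A + n_B ln x_B) = −8.314 × (1.7 ln 0.362 + 2.99 ln 0.638) = 25.5 J/K.

ΔS_mix = 25.5 J/K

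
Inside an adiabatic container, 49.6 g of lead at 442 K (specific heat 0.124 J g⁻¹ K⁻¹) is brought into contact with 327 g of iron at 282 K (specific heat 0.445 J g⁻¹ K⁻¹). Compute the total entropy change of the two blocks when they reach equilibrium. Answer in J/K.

ΔS_total = 0.686 J/K

Energy balance: T_f = (m₁c₁T₁ + m₂c₂T₂)/(m₁c₁ + m₂c₂) = 288.49 K.
ΔS₁ = m₁c₁ ln(T_f/T₁) = 6.1504 × ln(288.49/442) = -2.624 J/K.
ΔS₂ = m₂c₂ ln(T_f/T₂) = 145.515 × ln(288.49/282) = 3.31 J/K.
ΔS_total = -2.624 + 3.31 = 0.686 J/K.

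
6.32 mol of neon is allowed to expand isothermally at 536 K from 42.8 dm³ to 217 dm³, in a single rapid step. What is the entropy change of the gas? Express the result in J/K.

Entropy is a state function, so ΔS_gas depends only on the end states.
For an isothermal ideal gas ΔS_gas = nR ln(V₂/V₁) = 6.32 × 8.314 × ln(217/42.8) = 85.3 J/K.

ΔS_gas = 85.3 J/K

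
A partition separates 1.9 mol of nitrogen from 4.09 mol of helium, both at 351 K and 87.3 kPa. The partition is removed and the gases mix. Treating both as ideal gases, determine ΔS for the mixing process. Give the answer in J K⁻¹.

ΔS_mix = 31.1 J/K

Mole fractions: x_A = 1.9/5.99 = 0.317, x_B = 0.683.
ΔS_mix = −R(n_A ln x_A + n_B ln x_B) = −8.314 × (1.9 ln 0.317 + 4.09 ln 0.683) = 31.1 J/K.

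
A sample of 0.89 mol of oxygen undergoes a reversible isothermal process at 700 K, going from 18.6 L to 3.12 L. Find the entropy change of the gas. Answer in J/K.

ΔS_gas = -13.2 J/K

For an isothermal ideal gas ΔS_gas = nR ln(V₂/V₁) = 0.89 × 8.314 × ln(3.12/18.6) = -13.2 J/K.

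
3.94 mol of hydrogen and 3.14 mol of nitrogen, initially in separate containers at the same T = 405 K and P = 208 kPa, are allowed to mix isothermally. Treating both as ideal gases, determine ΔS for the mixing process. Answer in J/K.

Mole fractions: x_A = 3.94/7.08 = 0.556, x_B = 0.444.
ΔS_mix = −R(n_A ln x_A + n_B ln x_B) = −8.314 × (3.94 ln 0.556 + 3.14 ln 0.444) = 40.4 J/K.

ΔS_mix = 40.4 J/K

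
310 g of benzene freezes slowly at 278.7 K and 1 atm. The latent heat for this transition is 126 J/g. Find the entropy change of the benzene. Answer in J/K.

Heat released by the substance: Q = −mL = −310 × 126 = −39060 J.
At constant T, ΔS = Q_rev/T = −39060 / 278.7 = -140 J/K.

ΔS = -140 J/K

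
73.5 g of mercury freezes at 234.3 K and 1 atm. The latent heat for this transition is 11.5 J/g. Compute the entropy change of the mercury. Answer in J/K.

ΔS = -3.61 J/K

Heat released by the substance: Q = −mL = −73.5 × 11.5 = −845.25 J.
At constant T, ΔS = Q_rev/T = −845.25 / 234.3 = -3.61 J/K.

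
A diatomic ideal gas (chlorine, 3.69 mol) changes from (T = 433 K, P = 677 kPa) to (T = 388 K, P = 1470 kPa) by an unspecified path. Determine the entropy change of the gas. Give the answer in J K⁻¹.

ΔS = nC_p ln(T₂/T₁) − nR ln(P₂/P₁), with C_p = 7R/2 = 29.1 J mol⁻¹ K⁻¹ for a diatomic ideal gas.
ΔS = 3.69 × [29.1 × ln(388/433) − 8.314 × ln(1470/677)] = -35.6 J/K.

ΔS = -35.6 J/K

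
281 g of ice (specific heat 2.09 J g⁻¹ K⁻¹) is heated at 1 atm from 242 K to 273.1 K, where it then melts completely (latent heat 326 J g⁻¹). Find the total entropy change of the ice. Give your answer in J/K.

Warming step: ΔS₁ = m c ln(T_tr/T_i) = 281 × 2.09 × ln(273.1/242) = 71 J/K.
Phase change: ΔS₂ = +mL/T_tr = 281 × 326 / 273.1 = 335.4 J/K.
ΔS_total = (71) + (335.4) = 406 J/K.

ΔS = 406 J/K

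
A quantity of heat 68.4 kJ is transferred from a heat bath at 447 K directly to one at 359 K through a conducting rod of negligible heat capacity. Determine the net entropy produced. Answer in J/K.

ΔS_total = 37.5 J/K

ΔS_hot = −Q/T_H = −68400/447 = -153 J/K and ΔS_cold = +Q/T_C = 68400/359 = 190.5 J/K.
ΔS_total = -153 + 190.5 = 37.5 J/K, positive as the second law requires.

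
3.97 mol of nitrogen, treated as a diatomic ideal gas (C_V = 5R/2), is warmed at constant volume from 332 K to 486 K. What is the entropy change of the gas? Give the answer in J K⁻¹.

At constant volume, ΔS = nC_V ln(T₂/T₁) with C_V = 5R/2 = 20.79 J mol⁻¹ K⁻¹.
ΔS = 3.97 × 20.79 × ln(486/332) = 31.4 J/K.

ΔS = 31.4 J/K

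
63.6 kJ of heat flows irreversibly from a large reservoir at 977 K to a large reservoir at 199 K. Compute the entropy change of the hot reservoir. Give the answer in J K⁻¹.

ΔS_hot = -65.1 J/K

The hot reservoir loses heat Q, so ΔS_hot = −Q/T_H = −63600/977 = -65.1 J/K.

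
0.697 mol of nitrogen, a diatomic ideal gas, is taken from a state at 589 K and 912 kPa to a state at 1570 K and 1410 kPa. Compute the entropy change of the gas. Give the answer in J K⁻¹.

ΔS = 17.4 J/K

ΔS = nC_p ln(T₂/T₁) − nR ln(P₂/P₁), with C_p = 7R/2 = 29.1 J mol⁻¹ K⁻¹ for a diatomic ideal gas.
ΔS = 0.697 × [29.1 × ln(1570/589) − 8.314 × ln(1410/912)] = 17.4 J/K.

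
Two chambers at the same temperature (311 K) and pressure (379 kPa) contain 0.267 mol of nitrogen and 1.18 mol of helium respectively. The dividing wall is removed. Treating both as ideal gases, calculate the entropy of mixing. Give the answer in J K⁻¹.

ΔS_mix = 5.75 J/K

Mole fractions: x_A = 0.267/1.45 = 0.185, x_B = 0.815.
ΔS_mix = −R(n_A ln x_A + n_B ln x_B) = −8.314 × (0.267 ln 0.185 + 1.18 ln 0.815) = 5.75 J/K.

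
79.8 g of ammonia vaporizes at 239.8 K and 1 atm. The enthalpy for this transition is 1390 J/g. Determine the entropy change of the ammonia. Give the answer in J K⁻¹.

Heat absorbed by the substance: Q = mL = 79.8 × 1390 = 110922 J.
At constant T, ΔS = Q_rev/T = 110922 / 239.8 = 463 J/K.

ΔS = 463 J/K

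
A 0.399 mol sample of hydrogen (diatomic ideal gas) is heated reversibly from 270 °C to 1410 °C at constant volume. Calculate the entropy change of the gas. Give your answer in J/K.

In kelvin: T₁ = 543.15 K, T₂ = 1683.15 K. At constant volume, ΔS = nC_V ln(T₂/T₁) with C_V = 5R/2 = 20.79 J mol⁻¹ K⁻¹.
ΔS = 0.399 × 20.79 × ln(1683.15/543.15) = 9.38 J/K.

ΔS = 9.38 J/K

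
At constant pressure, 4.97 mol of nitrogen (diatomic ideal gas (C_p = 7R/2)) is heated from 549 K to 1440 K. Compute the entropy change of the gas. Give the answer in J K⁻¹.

ΔS = 139 J/K

At constant pressure, ΔS = nC_p ln(T₂/T₁) with C_p = 7R/2 = 29.1 J mol⁻¹ K⁻¹.
ΔS = 4.97 × 29.1 × ln(1440/549) = 139 J/K.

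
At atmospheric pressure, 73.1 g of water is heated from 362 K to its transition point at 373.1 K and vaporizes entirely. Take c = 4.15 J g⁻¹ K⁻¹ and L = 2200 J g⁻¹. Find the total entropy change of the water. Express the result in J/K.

Warming step: ΔS₁ = m c ln(T_tr/T_i) = 73.1 × 4.15 × ln(373.1/362) = 9.162 J/K.
Phase change: ΔS₂ = +mL/T_tr = 73.1 × 2200 / 373.1 = 431 J/K.
ΔS_total = (9.162) + (431) = 440 J/K.

ΔS = 440 J/K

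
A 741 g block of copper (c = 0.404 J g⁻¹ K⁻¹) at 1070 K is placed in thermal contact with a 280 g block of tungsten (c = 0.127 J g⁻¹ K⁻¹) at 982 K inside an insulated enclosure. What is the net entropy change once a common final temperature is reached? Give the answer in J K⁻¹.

ΔS_total = 0.114 J/K

Energy balance: T_f = (m₁c₁T₁ + m₂c₂T₂)/(m₁c₁ + m₂c₂) = 1060.7 K.
ΔS₁ = m₁c₁ ln(T_f/T₁) = 299.364 × ln(1060.7/1070) = -2.626 J/K.
ΔS₂ = m₂c₂ ln(T_f/T₂) = 35.56 × ln(1060.7/982) = 2.74 J/K.
ΔS_total = -2.626 + 2.74 = 0.114 J/K.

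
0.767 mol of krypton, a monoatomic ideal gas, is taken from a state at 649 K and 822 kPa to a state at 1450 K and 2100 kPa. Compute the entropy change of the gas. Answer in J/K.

ΔS = 6.83 J/K

ΔS = nC_p ln(T₂/T₁) − nR ln(P₂/P₁), with C_p = 5R/2 = 20.79 J mol⁻¹ K⁻¹ for a monoatomic ideal gas.
ΔS = 0.767 × [20.79 × ln(1450/649) − 8.314 × ln(2100/822)] = 6.83 J/K.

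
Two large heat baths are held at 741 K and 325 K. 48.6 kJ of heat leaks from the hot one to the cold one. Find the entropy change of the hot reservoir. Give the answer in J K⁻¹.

ΔS_hot = -65.6 J/K

The hot reservoir loses heat Q, so ΔS_hot = −Q/T_H = −48600/741 = -65.6 J/K.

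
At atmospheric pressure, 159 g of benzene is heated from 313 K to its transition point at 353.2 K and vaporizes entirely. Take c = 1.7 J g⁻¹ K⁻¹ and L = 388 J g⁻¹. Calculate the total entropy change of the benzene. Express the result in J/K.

ΔS = 207 J/K

Warming step: ΔS₁ = m c ln(T_tr/T_i) = 159 × 1.7 × ln(353.2/313) = 32.66 J/K.
Phase change: ΔS₂ = +mL/T_tr = 159 × 388 / 353.2 = 174.7 J/K.
ΔS_total = (32.66) + (174.7) = 207 J/K.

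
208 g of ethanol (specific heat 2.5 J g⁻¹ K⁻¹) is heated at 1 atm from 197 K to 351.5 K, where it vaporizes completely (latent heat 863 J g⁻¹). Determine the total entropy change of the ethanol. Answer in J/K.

ΔS = 812 J/K

Warming step: ΔS₁ = m c ln(T_tr/T_i) = 208 × 2.5 × ln(351.5/197) = 301.1 J/K.
Phase change: ΔS₂ = +mL/T_tr = 208 × 863 / 351.5 = 510.7 J/K.
ΔS_total = (301.1) + (510.7) = 812 J/K.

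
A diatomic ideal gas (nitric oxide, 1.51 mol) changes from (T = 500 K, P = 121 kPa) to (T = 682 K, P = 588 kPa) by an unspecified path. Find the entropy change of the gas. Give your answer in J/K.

ΔS = nC_p ln(T₂/T₁) − nR ln(P₂/P₁), with C_p = 7R/2 = 29.1 J mol⁻¹ K⁻¹ for a diatomic ideal gas.
ΔS = 1.51 × [29.1 × ln(682/500) − 8.314 × ln(588/121)] = -6.21 J/K.

ΔS = -6.21 J/K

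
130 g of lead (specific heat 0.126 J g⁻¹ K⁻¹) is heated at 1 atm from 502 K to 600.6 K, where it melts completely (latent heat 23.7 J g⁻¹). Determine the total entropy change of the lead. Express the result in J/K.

Warming step: ΔS₁ = m c ln(T_tr/T_i) = 130 × 0.126 × ln(600.6/502) = 2.937 J/K.
Phase change: ΔS₂ = +mL/T_tr = 130 × 23.7 / 600.6 = 5.13 J/K.
ΔS_total = (2.937) + (5.13) = 8.07 J/K.

ΔS = 8.07 J/K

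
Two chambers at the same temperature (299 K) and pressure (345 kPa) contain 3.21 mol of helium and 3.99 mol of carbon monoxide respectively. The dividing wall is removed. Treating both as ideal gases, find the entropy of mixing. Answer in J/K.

ΔS_mix = 41.1 J/K

Mole fractions: x_A = 3.21/7.2 = 0.446, x_B = 0.554.
ΔS_mix = −R(n_A ln x_A + n_B ln x_B) = −8.314 × (3.21 ln 0.446 + 3.99 ln 0.554) = 41.1 J/K.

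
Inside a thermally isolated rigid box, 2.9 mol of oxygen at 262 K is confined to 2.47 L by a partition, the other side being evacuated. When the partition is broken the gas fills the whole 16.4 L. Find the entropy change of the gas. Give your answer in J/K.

ΔS_gas = 45.6 J/K

For an ideal gas in free expansion Q = 0 and W = 0, so T is unchanged.
Entropy is a state function; using a reversible isothermal path, ΔS_gas = nR ln(V₂/V₁) = 2.9 × 8.314 × ln(16.4/2.47) = 45.6 J/K.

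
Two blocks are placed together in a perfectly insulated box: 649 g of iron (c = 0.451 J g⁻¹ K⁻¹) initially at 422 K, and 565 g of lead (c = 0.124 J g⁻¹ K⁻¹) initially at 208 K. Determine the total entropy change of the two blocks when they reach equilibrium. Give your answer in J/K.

ΔS_total = 12.2 J/K

Energy balance: T_f = (m₁c₁T₁ + m₂c₂T₂)/(m₁c₁ + m₂c₂) = 380.67 K.
ΔS₁ = m₁c₁ ln(T_f/T₁) = 292.699 × ln(380.67/422) = -30.17 J/K.
ΔS₂ = m₂c₂ ln(T_f/T₂) = 70.06 × ln(380.67/208) = 42.34 J/K.
ΔS_total = -30.17 + 42.34 = 12.2 J/K.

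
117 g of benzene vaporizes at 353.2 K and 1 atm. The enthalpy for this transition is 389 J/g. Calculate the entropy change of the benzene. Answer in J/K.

ΔS = 129 J/K

Heat absorbed by the substance: Q = mL = 117 × 389 = 45513 J.
At constant T, ΔS = Q_rev/T = 45513 / 353.2 = 129 J/K.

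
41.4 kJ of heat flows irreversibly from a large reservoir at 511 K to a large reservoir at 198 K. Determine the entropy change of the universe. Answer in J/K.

ΔS_total = 128 J/K

ΔS_hot = −Q/T_H = −41400/511 = -81.02 J/K and ΔS_cold = +Q/T_C = 41400/198 = 209.1 J/K.
ΔS_total = -81.02 + 209.1 = 128 J/K, positive as the second law requires.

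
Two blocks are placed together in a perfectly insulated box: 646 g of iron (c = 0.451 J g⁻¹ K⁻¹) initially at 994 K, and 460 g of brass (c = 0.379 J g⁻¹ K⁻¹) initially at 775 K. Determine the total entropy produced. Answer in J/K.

Energy balance: T_f = (m₁c₁T₁ + m₂c₂T₂)/(m₁c₁ + m₂c₂) = 912.01 K.
ΔS₁ = m₁c₁ ln(T_f/T₁) = 291.346 × ln(912.01/994) = -25.08 J/K.
ΔS₂ = m₂c₂ ln(T_f/T₂) = 174.34 × ln(912.01/775) = 28.38 J/K.
ΔS_total = -25.08 + 28.38 = 3.3 J/K.

ΔS_total = 3.3 J/K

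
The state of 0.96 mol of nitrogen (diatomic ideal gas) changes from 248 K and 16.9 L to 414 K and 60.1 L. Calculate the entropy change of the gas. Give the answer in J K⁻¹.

Entropy is a state function: ΔS = nC_V ln(T₂/T₁) + nR ln(V₂/V₁), with C_V = 5R/2 = 20.79 J mol⁻¹ K⁻¹ for a diatomic ideal gas.
ΔS = 0.96 × [20.79 × ln(414/248) + 8.314 × ln(60.1/16.9)] = 20.4 J/K.

ΔS = 20.4 J/K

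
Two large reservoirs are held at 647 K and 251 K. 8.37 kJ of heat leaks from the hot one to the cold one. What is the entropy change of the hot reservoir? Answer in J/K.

ΔS_hot = -12.9 J/K

The hot reservoir loses heat Q, so ΔS_hot = −Q/T_H = −8370/647 = -12.9 J/K.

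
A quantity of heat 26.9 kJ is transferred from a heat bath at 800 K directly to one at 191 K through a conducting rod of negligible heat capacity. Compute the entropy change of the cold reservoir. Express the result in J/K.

The cold reservoir gains heat Q, so ΔS_cold = +Q/T_C = 26900/191 = 141 J/K.

ΔS_cold = 141 J/K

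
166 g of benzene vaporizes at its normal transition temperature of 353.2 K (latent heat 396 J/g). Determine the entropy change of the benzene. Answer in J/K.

Heat absorbed by the substance: Q = mL = 166 × 396 = 65736 J.
At constant T, ΔS = Q_rev/T = 65736 / 353.2 = 186 J/K.

ΔS = 186 J/K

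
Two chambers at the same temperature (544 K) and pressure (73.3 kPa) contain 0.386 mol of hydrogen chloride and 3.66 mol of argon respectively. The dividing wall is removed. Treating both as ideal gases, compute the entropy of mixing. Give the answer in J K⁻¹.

ΔS_mix = 10.6 J/K

Mole fractions: x_A = 0.386/4.05 = 0.0954, x_B = 0.905.
ΔS_mix = −R(n_A ln x_A + n_B ln x_B) = −8.314 × (0.386 ln 0.0954 + 3.66 ln 0.905) = 10.6 J/K.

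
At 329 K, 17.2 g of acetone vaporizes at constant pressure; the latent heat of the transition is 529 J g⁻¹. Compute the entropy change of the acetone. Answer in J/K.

Heat absorbed by the substance: Q = mL = 17.2 × 529 = 9098.8 J.
At constant T, ΔS = Q_rev/T = 9098.8 / 329 = 27.7 J/K.

ΔS = 27.7 J/K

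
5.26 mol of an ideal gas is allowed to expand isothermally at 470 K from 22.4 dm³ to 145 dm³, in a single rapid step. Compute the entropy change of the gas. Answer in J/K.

Entropy is a state function, so ΔS_gas depends only on the end states.
For an isothermal ideal gas ΔS_gas = nR ln(V₂/V₁) = 5.26 × 8.314 × ln(145/22.4) = 81.7 J/K.

ΔS_gas = 81.7 J/K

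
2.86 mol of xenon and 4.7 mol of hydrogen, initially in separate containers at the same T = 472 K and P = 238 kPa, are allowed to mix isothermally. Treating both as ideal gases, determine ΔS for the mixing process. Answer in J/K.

Mole fractions: x_A = 2.86/7.56 = 0.378, x_B = 0.622.
ΔS_mix = −R(n_A ln x_A + n_B ln x_B) = −8.314 × (2.86 ln 0.378 + 4.7 ln 0.622) = 41.7 J/K.

ΔS_mix = 41.7 J/K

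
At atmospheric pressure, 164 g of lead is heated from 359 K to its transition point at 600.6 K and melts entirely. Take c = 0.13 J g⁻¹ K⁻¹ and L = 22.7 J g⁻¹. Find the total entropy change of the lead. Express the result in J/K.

Warming step: ΔS₁ = m c ln(T_tr/T_i) = 164 × 0.13 × ln(600.6/359) = 10.97 J/K.
Phase change: ΔS₂ = +mL/T_tr = 164 × 22.7 / 600.6 = 6.198 J/K.
ΔS_total = (10.97) + (6.198) = 17.2 J/K.

ΔS = 17.2 J/K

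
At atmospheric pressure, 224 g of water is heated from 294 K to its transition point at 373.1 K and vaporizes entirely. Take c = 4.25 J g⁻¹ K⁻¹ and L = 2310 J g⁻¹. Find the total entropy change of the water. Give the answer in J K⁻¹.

ΔS = 1610 J/K

Warming step: ΔS₁ = m c ln(T_tr/T_i) = 224 × 4.25 × ln(373.1/294) = 226.8 J/K.
Phase change: ΔS₂ = +mL/T_tr = 224 × 2310 / 373.1 = 1387 J/K.
ΔS_total = (226.8) + (1387) = 1610 J/K.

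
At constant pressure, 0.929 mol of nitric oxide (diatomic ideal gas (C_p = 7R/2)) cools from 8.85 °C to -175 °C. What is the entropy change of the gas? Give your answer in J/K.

ΔS = -28.5 J/K

In kelvin: T₁ = 282 K, T₂ = 98.15 K. At constant pressure, ΔS = nC_p ln(T₂/T₁) with C_p = 7R/2 = 29.1 J mol⁻¹ K⁻¹.
ΔS = 0.929 × 29.1 × ln(98.15/282) = -28.5 J/K.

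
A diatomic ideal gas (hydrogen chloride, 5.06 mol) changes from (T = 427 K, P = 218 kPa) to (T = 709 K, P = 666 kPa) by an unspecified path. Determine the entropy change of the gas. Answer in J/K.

ΔS = nC_p ln(T₂/T₁) − nR ln(P₂/P₁), with C_p = 7R/2 = 29.1 J mol⁻¹ K⁻¹ for a diatomic ideal gas.
ΔS = 5.06 × [29.1 × ln(709/427) − 8.314 × ln(666/218)] = 27.7 J/K.

ΔS = 27.7 J/K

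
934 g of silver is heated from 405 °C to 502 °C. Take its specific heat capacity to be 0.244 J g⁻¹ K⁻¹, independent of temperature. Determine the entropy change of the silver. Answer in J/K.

ΔS = 30.5 J/K

In kelvin: T₁ = 678.15 K, T₂ = 775.15 K. ΔS = ∫dQ_rev/T = m c ln(T₂/T₁) = 934 × 0.244 × ln(775.15/678.15) = 30.5 J/K.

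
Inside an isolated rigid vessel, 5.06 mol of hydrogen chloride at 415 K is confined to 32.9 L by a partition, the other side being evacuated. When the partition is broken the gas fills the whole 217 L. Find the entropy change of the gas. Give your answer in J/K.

ΔS_gas = 79.4 J/K

No heat is exchanged and no work is done, so the ideal-gas temperature stays constant.
Entropy is a state function; using a reversible isothermal path, ΔS_gas = nR ln(V₂/V₁) = 5.06 × 8.314 × ln(217/32.9) = 79.4 J/K.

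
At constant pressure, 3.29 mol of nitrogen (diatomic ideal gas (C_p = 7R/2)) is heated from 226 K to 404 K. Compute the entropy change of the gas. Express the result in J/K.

At constant pressure, ΔS = nC_p ln(T₂/T₁) with C_p = 7R/2 = 29.1 J mol⁻¹ K⁻¹.
ΔS = 3.29 × 29.1 × ln(404/226) = 55.6 J/K.

ΔS = 55.6 J/K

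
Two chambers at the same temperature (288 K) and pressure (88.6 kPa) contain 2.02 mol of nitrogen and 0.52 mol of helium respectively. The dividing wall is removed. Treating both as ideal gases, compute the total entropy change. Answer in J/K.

ΔS_mix = 10.7 J/K

Mole fractions: x_A = 2.02/2.54 = 0.795, x_B = 0.205.
ΔS_mix = −R(n_A ln x_A + n_B ln x_B) = −8.314 × (2.02 ln 0.795 + 0.52 ln 0.205) = 10.7 J/K.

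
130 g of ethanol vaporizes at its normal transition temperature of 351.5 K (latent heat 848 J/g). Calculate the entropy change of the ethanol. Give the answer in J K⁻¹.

Heat absorbed by the substance: Q = mL = 130 × 848 = 110240 J.
At constant T, ΔS = Q_rev/T = 110240 / 351.5 = 314 J/K.

ΔS = 314 J/K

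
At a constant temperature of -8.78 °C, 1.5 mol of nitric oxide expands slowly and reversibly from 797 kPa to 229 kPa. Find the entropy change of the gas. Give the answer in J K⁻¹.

For an isothermal ideal gas ΔS_gas = nR ln(P₁/P₂) = 1.5 × 8.314 × ln(797/229) = 15.6 J/K.

ΔS_gas = 15.6 J/K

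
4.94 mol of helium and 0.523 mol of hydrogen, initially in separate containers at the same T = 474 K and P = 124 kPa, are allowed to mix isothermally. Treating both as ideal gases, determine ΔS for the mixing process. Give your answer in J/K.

ΔS_mix = 14.3 J/K

Mole fractions: x_A = 4.94/5.46 = 0.904, x_B = 0.0957.
ΔS_mix = −R(n_A ln x_A + n_B ln x_B) = −8.314 × (4.94 ln 0.904 + 0.523 ln 0.0957) = 14.3 J/K.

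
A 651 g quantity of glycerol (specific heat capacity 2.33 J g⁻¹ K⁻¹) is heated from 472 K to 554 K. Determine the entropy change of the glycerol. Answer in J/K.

ΔS = 243 J/K

ΔS = ∫dQ_rev/T = m c ln(T₂/T₁) = 651 × 2.33 × ln(554/472) = 243 J/K.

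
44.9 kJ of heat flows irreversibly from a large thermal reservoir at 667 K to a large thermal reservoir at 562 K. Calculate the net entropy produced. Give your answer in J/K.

ΔS_hot = −Q/T_H = −44900/667 = -67.32 J/K and ΔS_cold = +Q/T_C = 44900/562 = 79.89 J/K.
ΔS_total = -67.32 + 79.89 = 12.6 J/K, positive as the second law requires.

ΔS_total = 12.6 J/K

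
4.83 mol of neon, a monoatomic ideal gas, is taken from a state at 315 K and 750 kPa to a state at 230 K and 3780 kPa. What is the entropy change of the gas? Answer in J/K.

ΔS = -96.5 J/K

ΔS = nC_p ln(T₂/T₁) − nR ln(P₂/P₁), with C_p = 5R/2 = 20.79 J mol⁻¹ K⁻¹ for a monoatomic ideal gas.
ΔS = 4.83 × [20.79 × ln(230/315) − 8.314 × ln(3780/750)] = -96.5 J/K.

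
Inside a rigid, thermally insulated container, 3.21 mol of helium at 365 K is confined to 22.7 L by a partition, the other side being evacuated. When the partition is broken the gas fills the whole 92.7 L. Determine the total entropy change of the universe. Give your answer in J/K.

ΔS_universe = 37.6 J/K

No heat is exchanged and no work is done, so the ideal-gas temperature stays constant.
Entropy is a state function; using a reversible isothermal path, ΔS_gas = nR ln(V₂/V₁) = 3.21 × 8.314 × ln(92.7/22.7) = 37.6 J/K.
The insulated surroundings exchange no heat, so ΔS_surr = 0 and ΔS_universe = ΔS_gas.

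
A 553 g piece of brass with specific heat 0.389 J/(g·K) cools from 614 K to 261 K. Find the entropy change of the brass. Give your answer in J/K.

ΔS = -184 J/K

ΔS = ∫dQ_rev/T = m c ln(T₂/T₁) = 553 × 0.389 × ln(261/614) = -184 J/K.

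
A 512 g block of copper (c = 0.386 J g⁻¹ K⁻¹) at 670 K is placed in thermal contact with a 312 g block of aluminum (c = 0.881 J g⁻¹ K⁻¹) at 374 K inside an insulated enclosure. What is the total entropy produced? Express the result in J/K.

Energy balance: T_f = (m₁c₁T₁ + m₂c₂T₂)/(m₁c₁ + m₂c₂) = 497.81 K.
ΔS₁ = m₁c₁ ln(T_f/T₁) = 197.632 × ln(497.81/670) = -58.71 J/K.
ΔS₂ = m₂c₂ ln(T_f/T₂) = 274.872 × ln(497.81/374) = 78.6 J/K.
ΔS_total = -58.71 + 78.6 = 19.9 J/K.

ΔS_total = 19.9 J/K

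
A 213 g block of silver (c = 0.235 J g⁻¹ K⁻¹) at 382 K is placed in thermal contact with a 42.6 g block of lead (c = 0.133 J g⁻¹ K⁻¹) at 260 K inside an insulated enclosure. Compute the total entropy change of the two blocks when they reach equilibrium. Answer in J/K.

ΔS_total = 0.34 J/K

Energy balance: T_f = (m₁c₁T₁ + m₂c₂T₂)/(m₁c₁ + m₂c₂) = 369.59 K.
ΔS₁ = m₁c₁ ln(T_f/T₁) = 50.055 × ln(369.59/382) = -1.6525 J/K.
ΔS₂ = m₂c₂ ln(T_f/T₂) = 5.6658 × ln(369.59/260) = 1.9928 J/K.
ΔS_total = -1.6525 + 1.9928 = 0.34 J/K.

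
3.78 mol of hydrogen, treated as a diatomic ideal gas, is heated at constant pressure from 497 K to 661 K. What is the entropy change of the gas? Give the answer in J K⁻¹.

At constant pressure, ΔS = nC_p ln(T₂/T₁) with C_p = 7R/2 = 29.1 J mol⁻¹ K⁻¹.
ΔS = 3.78 × 29.1 × ln(661/497) = 31.4 J/K.

ΔS = 31.4 J/K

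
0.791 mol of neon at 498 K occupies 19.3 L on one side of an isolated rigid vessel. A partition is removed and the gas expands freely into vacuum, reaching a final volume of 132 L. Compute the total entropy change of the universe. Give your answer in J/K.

ΔS_universe = 12.6 J/K

For an ideal gas in free expansion Q = 0 and W = 0, so T is unchanged.
Entropy is a state function; using a reversible isothermal path, ΔS_gas = nR ln(V₂/V₁) = 0.791 × 8.314 × ln(132/19.3) = 12.6 J/K.
The insulated surroundings exchange no heat, so ΔS_surr = 0 and ΔS_universe = ΔS_gas.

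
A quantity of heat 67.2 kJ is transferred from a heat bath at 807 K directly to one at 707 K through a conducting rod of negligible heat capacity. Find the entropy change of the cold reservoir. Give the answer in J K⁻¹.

The cold reservoir gains heat Q, so ΔS_cold = +Q/T_C = 67200/707 = 95 J/K.

ΔS_cold = 95 J/K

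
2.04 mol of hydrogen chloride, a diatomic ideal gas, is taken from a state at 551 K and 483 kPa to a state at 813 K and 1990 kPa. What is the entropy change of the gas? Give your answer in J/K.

ΔS = nC_p ln(T₂/T₁) − nR ln(P₂/P₁), with C_p = 7R/2 = 29.1 J mol⁻¹ K⁻¹ for a diatomic ideal gas.
ΔS = 2.04 × [29.1 × ln(813/551) − 8.314 × ln(1990/483)] = -0.922 J/K.

ΔS = -0.922 J/K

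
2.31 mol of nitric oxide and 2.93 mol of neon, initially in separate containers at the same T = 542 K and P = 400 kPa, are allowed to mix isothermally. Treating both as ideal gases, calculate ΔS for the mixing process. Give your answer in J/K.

ΔS_mix = 29.9 J/K

Mole fractions: x_A = 2.31/5.24 = 0.441, x_B = 0.559.
ΔS_mix = −R(n_A ln x_A + n_B ln x_B) = −8.314 × (2.31 ln 0.441 + 2.93 ln 0.559) = 29.9 J/K.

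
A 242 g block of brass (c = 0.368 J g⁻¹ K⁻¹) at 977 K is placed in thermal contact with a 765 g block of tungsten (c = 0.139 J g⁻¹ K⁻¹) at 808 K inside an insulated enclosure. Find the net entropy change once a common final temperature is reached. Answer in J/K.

ΔS_total = 0.878 J/K

Energy balance: T_f = (m₁c₁T₁ + m₂c₂T₂)/(m₁c₁ + m₂c₂) = 885.03 K.
ΔS₁ = m₁c₁ ln(T_f/T₁) = 89.056 × ln(885.03/977) = -8.8048 J/K.
ΔS₂ = m₂c₂ ln(T_f/T₂) = 106.335 × ln(885.03/808) = 9.6825 J/K.
ΔS_total = -8.8048 + 9.6825 = 0.878 J/K.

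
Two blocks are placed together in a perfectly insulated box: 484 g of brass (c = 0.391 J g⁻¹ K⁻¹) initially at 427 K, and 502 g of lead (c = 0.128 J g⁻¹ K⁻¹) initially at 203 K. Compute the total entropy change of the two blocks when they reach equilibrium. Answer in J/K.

ΔS_total = 11.6 J/K

Energy balance: T_f = (m₁c₁T₁ + m₂c₂T₂)/(m₁c₁ + m₂c₂) = 370.22 K.
ΔS₁ = m₁c₁ ln(T_f/T₁) = 189.244 × ln(370.22/427) = -27 J/K.
ΔS₂ = m₂c₂ ln(T_f/T₂) = 64.256 × ln(370.22/203) = 38.61 J/K.
ΔS_total = -27 + 38.61 = 11.6 J/K.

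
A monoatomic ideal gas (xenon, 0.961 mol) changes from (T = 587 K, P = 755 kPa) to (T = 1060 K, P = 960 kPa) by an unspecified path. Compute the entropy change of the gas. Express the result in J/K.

ΔS = 9.89 J/K

ΔS = nC_p ln(T₂/T₁) − nR ln(P₂/P₁), with C_p = 5R/2 = 20.79 J mol⁻¹ K⁻¹ for a monoatomic ideal gas.
ΔS = 0.961 × [20.79 × ln(1060/587) − 8.314 × ln(960/755)] = 9.89 J/K.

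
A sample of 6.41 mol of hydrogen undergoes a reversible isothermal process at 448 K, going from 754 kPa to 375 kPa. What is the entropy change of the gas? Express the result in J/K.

For an isothermal ideal gas ΔS_gas = nR ln(P₁/P₂) = 6.41 × 8.314 × ln(754/375) = 37.2 J/K.

ΔS_gas = 37.2 J/K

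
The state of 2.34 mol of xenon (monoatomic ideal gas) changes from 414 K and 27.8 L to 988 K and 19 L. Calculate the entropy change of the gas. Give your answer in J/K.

ΔS = 18 J/K

Entropy is a state function: ΔS = nC_V ln(T₂/T₁) + nR ln(V₂/V₁), with C_V = 3R/2 = 12.47 J mol⁻¹ K⁻¹ for a monoatomic ideal gas.
ΔS = 2.34 × [12.47 × ln(988/414) + 8.314 × ln(19/27.8)] = 18 J/K.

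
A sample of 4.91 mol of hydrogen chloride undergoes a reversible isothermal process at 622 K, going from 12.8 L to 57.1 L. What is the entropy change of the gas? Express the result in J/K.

For an isothermal ideal gas ΔS_gas = nR ln(V₂/V₁) = 4.91 × 8.314 × ln(57.1/12.8) = 61 J/K.

ΔS_gas = 61 J/K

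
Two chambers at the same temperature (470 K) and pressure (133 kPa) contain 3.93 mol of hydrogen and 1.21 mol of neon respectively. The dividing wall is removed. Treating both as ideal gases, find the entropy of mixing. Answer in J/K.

ΔS_mix = 23.3 J/K

Mole fractions: x_A = 3.93/5.14 = 0.765, x_B = 0.235.
ΔS_mix = −R(n_A ln x_A + n_B ln x_B) = −8.314 × (3.93 ln 0.765 + 1.21 ln 0.235) = 23.3 J/K.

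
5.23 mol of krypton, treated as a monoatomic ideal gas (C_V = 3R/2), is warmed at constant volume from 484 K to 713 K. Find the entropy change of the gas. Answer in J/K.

ΔS = 25.3 J/K

At constant volume, ΔS = nC_V ln(T₂/T₁) with C_V = 3R/2 = 12.47 J mol⁻¹ K⁻¹.
ΔS = 5.23 × 12.47 × ln(713/484) = 25.3 J/K.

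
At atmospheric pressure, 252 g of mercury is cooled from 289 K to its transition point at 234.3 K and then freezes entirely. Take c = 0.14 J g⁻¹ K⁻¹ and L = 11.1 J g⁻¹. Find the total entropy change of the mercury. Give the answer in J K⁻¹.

ΔS = -19.3 J/K

Cooling step: ΔS₁ = m c ln(T_tr/T_i) = 252 × 0.14 × ln(234.3/289) = -7.403 J/K.
Phase change: ΔS₂ = −mL/T_tr = −252 × 11.1 / 234.3 = -11.94 J/K.
ΔS_total = (-7.403) + (-11.94) = -19.3 J/K.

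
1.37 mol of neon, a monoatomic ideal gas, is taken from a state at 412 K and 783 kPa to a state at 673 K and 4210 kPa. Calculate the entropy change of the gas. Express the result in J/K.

ΔS = -5.19 J/K

ΔS = nC_p ln(T₂/T₁) − nR ln(P₂/P₁), with C_p = 5R/2 = 20.79 J mol⁻¹ K⁻¹ for a monoatomic ideal gas.
ΔS = 1.37 × [20.79 × ln(673/412) − 8.314 × ln(4210/783)] = -5.19 J/K.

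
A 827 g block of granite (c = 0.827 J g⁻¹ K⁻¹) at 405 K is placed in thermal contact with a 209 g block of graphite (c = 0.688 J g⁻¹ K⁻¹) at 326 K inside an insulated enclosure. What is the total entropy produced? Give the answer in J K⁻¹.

ΔS_total = 2.67 J/K

Energy balance: T_f = (m₁c₁T₁ + m₂c₂T₂)/(m₁c₁ + m₂c₂) = 391.28 K.
ΔS₁ = m₁c₁ ln(T_f/T₁) = 683.929 × ln(391.28/405) = -23.578 J/K.
ΔS₂ = m₂c₂ ln(T_f/T₂) = 143.792 × ln(391.28/326) = 26.244 J/K.
ΔS_total = -23.578 + 26.244 = 2.67 J/K.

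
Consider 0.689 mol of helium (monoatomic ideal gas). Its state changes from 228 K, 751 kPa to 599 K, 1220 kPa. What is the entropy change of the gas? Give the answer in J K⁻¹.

ΔS = nC_p ln(T₂/T₁) − nR ln(P₂/P₁), with C_p = 5R/2 = 20.79 J mol⁻¹ K⁻¹ for a monoatomic ideal gas.
ΔS = 0.689 × [20.79 × ln(599/228) − 8.314 × ln(1220/751)] = 11.1 J/K.

ΔS = 11.1 J/K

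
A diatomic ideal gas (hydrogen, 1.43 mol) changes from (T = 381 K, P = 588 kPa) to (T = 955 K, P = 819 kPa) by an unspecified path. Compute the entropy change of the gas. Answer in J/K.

ΔS = nC_p ln(T₂/T₁) − nR ln(P₂/P₁), with C_p = 7R/2 = 29.1 J mol⁻¹ K⁻¹ for a diatomic ideal gas.
ΔS = 1.43 × [29.1 × ln(955/381) − 8.314 × ln(819/588)] = 34.3 J/K.

ΔS = 34.3 J/K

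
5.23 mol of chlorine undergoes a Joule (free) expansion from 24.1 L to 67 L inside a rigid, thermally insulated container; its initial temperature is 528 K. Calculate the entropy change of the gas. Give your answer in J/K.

No heat is exchanged and no work is done, so the ideal-gas temperature stays constant.
Entropy is a state function; using a reversible isothermal path, ΔS_gas = nR ln(V₂/V₁) = 5.23 × 8.314 × ln(67/24.1) = 44.5 J/K.

ΔS_gas = 44.5 J/K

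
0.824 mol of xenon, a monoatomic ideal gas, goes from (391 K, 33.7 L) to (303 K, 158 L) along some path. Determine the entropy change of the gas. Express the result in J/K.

Entropy is a state function: ΔS = nC_V ln(T₂/T₁) + nR ln(V₂/V₁), with C_V = 3R/2 = 12.47 J mol⁻¹ K⁻¹ for a monoatomic ideal gas.
ΔS = 0.824 × [12.47 × ln(303/391) + 8.314 × ln(158/33.7)] = 7.96 J/K.

ΔS = 7.96 J/K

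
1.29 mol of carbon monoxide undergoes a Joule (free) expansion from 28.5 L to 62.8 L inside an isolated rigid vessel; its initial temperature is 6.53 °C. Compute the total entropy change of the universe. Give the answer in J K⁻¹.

No heat is exchanged and no work is done, so the ideal-gas temperature stays constant.
Entropy is a state function; using a reversible isothermal path, ΔS_gas = nR ln(V₂/V₁) = 1.29 × 8.314 × ln(62.8/28.5) = 8.47 J/K.
The insulated surroundings exchange no heat, so ΔS_surr = 0 and ΔS_universe = ΔS_gas.

ΔS_universe = 8.47 J/K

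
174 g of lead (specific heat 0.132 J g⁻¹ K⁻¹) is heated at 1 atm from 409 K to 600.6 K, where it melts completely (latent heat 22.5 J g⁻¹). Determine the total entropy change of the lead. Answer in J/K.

Warming step: ΔS₁ = m c ln(T_tr/T_i) = 174 × 0.132 × ln(600.6/409) = 8.825 J/K.
Phase change: ΔS₂ = +mL/T_tr = 174 × 22.5 / 600.6 = 6.518 J/K.
ΔS_total = (8.825) + (6.518) = 15.3 J/K.

ΔS = 15.3 J/K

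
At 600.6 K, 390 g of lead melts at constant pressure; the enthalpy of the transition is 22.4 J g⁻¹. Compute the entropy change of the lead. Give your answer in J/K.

ΔS = 14.5 J/K

Heat absorbed by the substance: Q = mL = 390 × 22.4 = 8736 J.
At constant T, ΔS = Q_rev/T = 8736 / 600.6 = 14.5 J/K.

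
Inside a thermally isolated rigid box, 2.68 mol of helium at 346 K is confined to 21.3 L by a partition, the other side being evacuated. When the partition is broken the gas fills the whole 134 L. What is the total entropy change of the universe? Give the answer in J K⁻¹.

No heat is exchanged and no work is done, so the ideal-gas temperature stays constant.
Entropy is a state function; using a reversible isothermal path, ΔS_gas = nR ln(V₂/V₁) = 2.68 × 8.314 × ln(134/21.3) = 41 J/K.
The insulated surroundings exchange no heat, so ΔS_surr = 0 and ΔS_universe = ΔS_gas.

ΔS_universe = 41 J/K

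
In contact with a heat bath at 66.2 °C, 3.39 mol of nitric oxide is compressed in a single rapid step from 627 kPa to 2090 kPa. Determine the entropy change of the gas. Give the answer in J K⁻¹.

ΔS_gas = -33.9 J/K

Entropy is a state function, so ΔS_gas depends only on the end states.
For an isothermal ideal gas ΔS_gas = nR ln(P₁/P₂) = 3.39 × 8.314 × ln(627/2090) = -33.9 J/K.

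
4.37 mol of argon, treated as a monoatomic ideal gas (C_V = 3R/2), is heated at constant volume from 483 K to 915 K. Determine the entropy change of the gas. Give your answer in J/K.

At constant volume, ΔS = nC_V ln(T₂/T₁) with C_V = 3R/2 = 12.47 J mol⁻¹ K⁻¹.
ΔS = 4.37 × 12.47 × ln(915/483) = 34.8 J/K.

ΔS = 34.8 J/K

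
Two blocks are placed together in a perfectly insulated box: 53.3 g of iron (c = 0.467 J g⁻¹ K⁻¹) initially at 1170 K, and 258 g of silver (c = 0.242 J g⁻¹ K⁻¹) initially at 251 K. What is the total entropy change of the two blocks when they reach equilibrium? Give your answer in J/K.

ΔS_total = 24.1 J/K

Energy balance: T_f = (m₁c₁T₁ + m₂c₂T₂)/(m₁c₁ + m₂c₂) = 512.95 K.
ΔS₁ = m₁c₁ ln(T_f/T₁) = 24.8911 × ln(512.95/1170) = -20.52 J/K.
ΔS₂ = m₂c₂ ln(T_f/T₂) = 62.436 × ln(512.95/251) = 44.62 J/K.
ΔS_total = -20.52 + 44.62 = 24.1 J/K.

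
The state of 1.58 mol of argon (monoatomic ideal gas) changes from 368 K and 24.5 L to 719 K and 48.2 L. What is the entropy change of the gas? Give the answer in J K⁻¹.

ΔS = 22.1 J/K

Entropy is a state function: ΔS = nC_V ln(T₂/T₁) + nR ln(V₂/V₁), with C_V = 3R/2 = 12.47 J mol⁻¹ K⁻¹ for a monoatomic ideal gas.
ΔS = 1.58 × [12.47 × ln(719/368) + 8.314 × ln(48.2/24.5)] = 22.1 J/K.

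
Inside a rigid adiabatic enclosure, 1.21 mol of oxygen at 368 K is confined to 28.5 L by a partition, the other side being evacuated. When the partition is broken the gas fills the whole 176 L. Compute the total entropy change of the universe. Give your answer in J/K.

No heat is exchanged and no work is done, so the ideal-gas temperature stays constant.
Entropy is a state function; using a reversible isothermal path, ΔS_gas = nR ln(V₂/V₁) = 1.21 × 8.314 × ln(176/28.5) = 18.3 J/K.
The insulated surroundings exchange no heat, so ΔS_surr = 0 and ΔS_universe = ΔS_gas.

ΔS_universe = 18.3 J/K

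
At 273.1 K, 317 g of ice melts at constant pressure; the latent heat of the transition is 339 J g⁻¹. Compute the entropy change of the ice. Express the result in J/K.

Heat absorbed by the substance: Q = mL = 317 × 339 = 107463 J.
At constant T, ΔS = Q_rev/T = 107463 / 273.1 = 393 J/K.

ΔS = 393 J/K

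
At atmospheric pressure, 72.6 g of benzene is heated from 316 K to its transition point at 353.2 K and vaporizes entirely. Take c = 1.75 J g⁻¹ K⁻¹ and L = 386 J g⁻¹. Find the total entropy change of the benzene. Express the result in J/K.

Warming step: ΔS₁ = m c ln(T_tr/T_i) = 72.6 × 1.75 × ln(353.2/316) = 14.14 J/K.
Phase change: ΔS₂ = +mL/T_tr = 72.6 × 386 / 353.2 = 79.34 J/K.
ΔS_total = (14.14) + (79.34) = 93.5 J/K.

ΔS = 93.5 J/K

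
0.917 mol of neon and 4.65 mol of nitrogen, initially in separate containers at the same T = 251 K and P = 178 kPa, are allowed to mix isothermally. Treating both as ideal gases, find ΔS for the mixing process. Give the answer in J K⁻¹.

ΔS_mix = 20.7 J/K

Mole fractions: x_A = 0.917/5.57 = 0.165, x_B = 0.835.
ΔS_mix = −R(n_A ln x_A + n_B ln x_B) = −8.314 × (0.917 ln 0.165 + 4.65 ln 0.835) = 20.7 J/K.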